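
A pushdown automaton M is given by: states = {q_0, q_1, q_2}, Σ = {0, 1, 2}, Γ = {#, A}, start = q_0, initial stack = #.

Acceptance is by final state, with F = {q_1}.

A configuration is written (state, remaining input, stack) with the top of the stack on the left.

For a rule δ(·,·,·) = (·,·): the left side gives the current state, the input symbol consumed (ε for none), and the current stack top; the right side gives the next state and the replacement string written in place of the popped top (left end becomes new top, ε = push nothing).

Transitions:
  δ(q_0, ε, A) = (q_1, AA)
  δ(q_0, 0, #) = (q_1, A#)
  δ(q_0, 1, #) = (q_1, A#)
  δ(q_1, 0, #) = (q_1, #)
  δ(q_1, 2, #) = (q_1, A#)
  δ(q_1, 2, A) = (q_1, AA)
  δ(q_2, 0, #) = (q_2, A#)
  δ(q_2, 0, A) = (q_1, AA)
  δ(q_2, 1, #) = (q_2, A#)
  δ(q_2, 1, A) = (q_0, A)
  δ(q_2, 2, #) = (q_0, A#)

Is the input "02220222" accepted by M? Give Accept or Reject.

No computation consumes all input and reaches a final state.

Reject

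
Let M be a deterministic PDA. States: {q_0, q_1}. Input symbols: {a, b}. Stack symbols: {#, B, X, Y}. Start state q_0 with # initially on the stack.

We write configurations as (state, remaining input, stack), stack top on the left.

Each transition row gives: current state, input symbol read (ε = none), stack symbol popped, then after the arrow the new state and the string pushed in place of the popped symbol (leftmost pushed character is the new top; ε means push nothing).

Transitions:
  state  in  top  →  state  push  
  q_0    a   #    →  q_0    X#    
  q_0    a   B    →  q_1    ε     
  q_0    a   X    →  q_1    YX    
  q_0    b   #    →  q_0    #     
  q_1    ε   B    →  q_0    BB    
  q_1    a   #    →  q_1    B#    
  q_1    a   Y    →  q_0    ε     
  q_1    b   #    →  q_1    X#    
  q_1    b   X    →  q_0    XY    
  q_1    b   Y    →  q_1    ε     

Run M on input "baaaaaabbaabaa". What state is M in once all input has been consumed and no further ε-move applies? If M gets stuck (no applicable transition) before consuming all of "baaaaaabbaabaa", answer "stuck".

(q_0, baaaaaabbaabaa, #) ⊢ (q_0, aaaaaabbaabaa, #) ⊢ (q_0, aaaaabbaabaa, X#) ⊢ (q_1, aaaabbaabaa, YX#) ⊢ (q_0, aaabbaabaa, X#) ⊢ (q_1, aabbaabaa, YX#) ⊢ (q_0, abbaabaa, X#) ⊢ (q_1, bbaabaa, YX#) ⊢ (q_1, baabaa, X#) ⊢ (q_0, aabaa, XY#) ⊢ (q_1, abaa, YXY#) ⊢ (q_0, baa, XY#)
No transition for (q_0, b, top X); M blocks with input baa remaining.

stuck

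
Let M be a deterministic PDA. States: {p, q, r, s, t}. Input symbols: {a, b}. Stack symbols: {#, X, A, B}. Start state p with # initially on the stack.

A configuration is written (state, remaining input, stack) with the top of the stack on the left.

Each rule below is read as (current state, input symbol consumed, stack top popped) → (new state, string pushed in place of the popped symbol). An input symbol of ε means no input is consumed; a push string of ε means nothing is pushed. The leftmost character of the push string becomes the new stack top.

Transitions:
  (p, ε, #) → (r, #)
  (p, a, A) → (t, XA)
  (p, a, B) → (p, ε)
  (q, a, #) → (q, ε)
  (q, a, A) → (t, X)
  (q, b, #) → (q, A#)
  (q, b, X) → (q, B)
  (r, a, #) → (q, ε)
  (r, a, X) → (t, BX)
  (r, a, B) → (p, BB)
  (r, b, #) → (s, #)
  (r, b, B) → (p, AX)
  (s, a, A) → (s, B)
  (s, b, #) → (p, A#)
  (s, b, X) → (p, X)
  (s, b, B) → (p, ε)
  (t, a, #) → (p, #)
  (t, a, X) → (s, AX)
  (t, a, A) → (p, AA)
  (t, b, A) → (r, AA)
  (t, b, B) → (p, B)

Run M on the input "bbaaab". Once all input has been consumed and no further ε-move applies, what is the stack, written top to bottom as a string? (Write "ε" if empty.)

(p, bbaaab, #) ⊢ (r, bbaaab, #) ⊢ (s, baaab, #) ⊢ (p, aaab, A#) ⊢ (t, aab, XA#) ⊢ (s, ab, AXA#) ⊢ (s, b, BXA#) ⊢ (p, ε, XA#)
All input consumed in state p with stack XA#.

XA#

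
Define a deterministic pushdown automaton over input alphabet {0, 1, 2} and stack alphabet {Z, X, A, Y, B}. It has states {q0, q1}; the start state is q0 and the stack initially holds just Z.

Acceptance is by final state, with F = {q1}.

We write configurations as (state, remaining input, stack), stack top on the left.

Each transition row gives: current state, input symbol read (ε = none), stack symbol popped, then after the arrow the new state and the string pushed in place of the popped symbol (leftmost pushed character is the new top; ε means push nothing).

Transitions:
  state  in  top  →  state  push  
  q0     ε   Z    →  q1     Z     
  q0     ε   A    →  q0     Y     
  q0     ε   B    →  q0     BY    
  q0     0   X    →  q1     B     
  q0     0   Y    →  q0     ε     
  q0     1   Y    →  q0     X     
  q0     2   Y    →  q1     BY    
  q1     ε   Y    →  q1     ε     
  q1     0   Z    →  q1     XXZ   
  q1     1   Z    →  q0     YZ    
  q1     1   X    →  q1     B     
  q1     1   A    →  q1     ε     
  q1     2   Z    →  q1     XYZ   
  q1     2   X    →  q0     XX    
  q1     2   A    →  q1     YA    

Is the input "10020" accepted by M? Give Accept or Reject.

Accept

(q0, 10020, Z) ⊢ (q1, 10020, Z) ⊢ (q0, 0020, YZ) ⊢ (q0, 020, Z) ⊢ (q1, 020, Z) ⊢ (q1, 20, XXZ) ⊢ (q0, 0, XXXZ) ⊢ (q1, ε, BXXZ)
All input consumed; state q1 ∈ F.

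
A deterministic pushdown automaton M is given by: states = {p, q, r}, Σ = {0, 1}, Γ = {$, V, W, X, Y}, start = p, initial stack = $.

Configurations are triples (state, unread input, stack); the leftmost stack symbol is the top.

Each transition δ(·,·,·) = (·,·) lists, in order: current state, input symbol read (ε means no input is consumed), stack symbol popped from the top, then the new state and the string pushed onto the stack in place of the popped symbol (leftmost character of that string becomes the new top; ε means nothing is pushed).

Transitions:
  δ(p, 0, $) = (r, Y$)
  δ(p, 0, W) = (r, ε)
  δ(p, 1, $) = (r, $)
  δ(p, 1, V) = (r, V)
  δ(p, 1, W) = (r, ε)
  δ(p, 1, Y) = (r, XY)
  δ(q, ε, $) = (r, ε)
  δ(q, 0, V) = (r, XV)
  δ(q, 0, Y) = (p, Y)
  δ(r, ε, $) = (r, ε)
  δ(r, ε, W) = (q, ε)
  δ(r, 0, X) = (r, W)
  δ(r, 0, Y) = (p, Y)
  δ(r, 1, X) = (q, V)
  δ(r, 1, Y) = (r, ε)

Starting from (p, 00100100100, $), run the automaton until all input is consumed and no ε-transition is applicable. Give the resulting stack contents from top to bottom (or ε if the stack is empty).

(p, 00100100100, $)
  read 0, top $: go to r, push Y$ → (r, 0100100100, Y$)
  read 0, top Y: go to p, push Y → (p, 100100100, Y$)
  read 1, top Y: go to r, push XY → (r, 00100100, XY$)
  read 0, top X: go to r, push W → (r, 0100100, WY$)
  ε-move, top W: go to q, push ε → (q, 0100100, Y$)
  read 0, top Y: go to p, push Y → (p, 100100, Y$)
  read 1, top Y: go to r, push XY → (r, 00100, XY$)
  read 0, top X: go to r, push W → (r, 0100, WY$)
  ε-move, top W: go to q, push ε → (q, 0100, Y$)
  read 0, top Y: go to p, push Y → (p, 100, Y$)
  read 1, top Y: go to r, push XY → (r, 00, XY$)
  read 0, top X: go to r, push W → (r, 0, WY$)
  ε-move, top W: go to q, push ε → (q, 0, Y$)
  read 0, top Y: go to p, push Y → (p, ε, Y$)
All input consumed in state p with stack Y$.

Y$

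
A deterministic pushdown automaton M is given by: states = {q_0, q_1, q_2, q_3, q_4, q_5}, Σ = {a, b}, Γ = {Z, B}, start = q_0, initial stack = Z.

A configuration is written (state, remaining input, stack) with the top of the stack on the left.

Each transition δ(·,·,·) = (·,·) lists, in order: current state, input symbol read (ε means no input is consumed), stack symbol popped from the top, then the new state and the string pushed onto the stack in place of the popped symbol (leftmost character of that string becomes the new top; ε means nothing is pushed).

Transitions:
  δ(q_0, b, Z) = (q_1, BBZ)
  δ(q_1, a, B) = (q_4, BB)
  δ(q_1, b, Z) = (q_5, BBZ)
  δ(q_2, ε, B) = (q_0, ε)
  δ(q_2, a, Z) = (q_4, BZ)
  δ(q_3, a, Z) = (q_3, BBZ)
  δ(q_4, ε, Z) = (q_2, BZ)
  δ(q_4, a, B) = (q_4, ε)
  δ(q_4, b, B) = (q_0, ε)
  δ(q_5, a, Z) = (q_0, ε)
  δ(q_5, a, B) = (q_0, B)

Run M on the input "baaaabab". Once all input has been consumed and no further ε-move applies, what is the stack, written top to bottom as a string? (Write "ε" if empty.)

BBZ

(q_0, baaaabab, Z) ⊢ (q_1, aaaabab, BBZ) ⊢ (q_4, aaabab, BBBZ) ⊢ (q_4, aabab, BBZ) ⊢ (q_4, abab, BZ) ⊢ (q_4, bab, Z) ⊢ (q_2, bab, BZ) ⊢ (q_0, bab, Z) ⊢ (q_1, ab, BBZ) ⊢ (q_4, b, BBBZ) ⊢ (q_0, ε, BBZ)
All input consumed in state q_0 with stack BBZ.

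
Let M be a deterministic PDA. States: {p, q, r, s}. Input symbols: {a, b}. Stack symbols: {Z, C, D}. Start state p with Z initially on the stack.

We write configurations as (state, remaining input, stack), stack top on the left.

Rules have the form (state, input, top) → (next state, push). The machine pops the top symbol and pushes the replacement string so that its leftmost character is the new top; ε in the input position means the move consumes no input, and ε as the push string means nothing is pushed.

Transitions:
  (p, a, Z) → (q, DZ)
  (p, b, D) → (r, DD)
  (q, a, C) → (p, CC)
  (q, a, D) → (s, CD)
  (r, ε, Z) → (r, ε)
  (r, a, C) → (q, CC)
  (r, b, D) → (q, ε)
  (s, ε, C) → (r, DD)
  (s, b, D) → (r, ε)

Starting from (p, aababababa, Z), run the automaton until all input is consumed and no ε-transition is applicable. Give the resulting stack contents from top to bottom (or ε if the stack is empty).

(p, aababababa, Z)
  read a, top Z: go to q, push DZ → (q, ababababa, DZ)
  read a, top D: go to s, push CD → (s, babababa, CDZ)
  ε-move, top C: go to r, push DD → (r, babababa, DDDZ)
  read b, top D: go to q, push ε → (q, abababa, DDZ)
  read a, top D: go to s, push CD → (s, bababa, CDDZ)
  ε-move, top C: go to r, push DD → (r, bababa, DDDDZ)
  read b, top D: go to q, push ε → (q, ababa, DDDZ)
  read a, top D: go to s, push CD → (s, baba, CDDDZ)
  ε-move, top C: go to r, push DD → (r, baba, DDDDDZ)
  read b, top D: go to q, push ε → (q, aba, DDDDZ)
  read a, top D: go to s, push CD → (s, ba, CDDDDZ)
  ε-move, top C: go to r, push DD → (r, ba, DDDDDDZ)
  read b, top D: go to q, push ε → (q, a, DDDDDZ)
  read a, top D: go to s, push CD → (s, ε, CDDDDDZ)
  ε-move, top C: go to r, push DD → (r, ε, DDDDDDDZ)
All input consumed in state r with stack DDDDDDDZ.

DDDDDDDZ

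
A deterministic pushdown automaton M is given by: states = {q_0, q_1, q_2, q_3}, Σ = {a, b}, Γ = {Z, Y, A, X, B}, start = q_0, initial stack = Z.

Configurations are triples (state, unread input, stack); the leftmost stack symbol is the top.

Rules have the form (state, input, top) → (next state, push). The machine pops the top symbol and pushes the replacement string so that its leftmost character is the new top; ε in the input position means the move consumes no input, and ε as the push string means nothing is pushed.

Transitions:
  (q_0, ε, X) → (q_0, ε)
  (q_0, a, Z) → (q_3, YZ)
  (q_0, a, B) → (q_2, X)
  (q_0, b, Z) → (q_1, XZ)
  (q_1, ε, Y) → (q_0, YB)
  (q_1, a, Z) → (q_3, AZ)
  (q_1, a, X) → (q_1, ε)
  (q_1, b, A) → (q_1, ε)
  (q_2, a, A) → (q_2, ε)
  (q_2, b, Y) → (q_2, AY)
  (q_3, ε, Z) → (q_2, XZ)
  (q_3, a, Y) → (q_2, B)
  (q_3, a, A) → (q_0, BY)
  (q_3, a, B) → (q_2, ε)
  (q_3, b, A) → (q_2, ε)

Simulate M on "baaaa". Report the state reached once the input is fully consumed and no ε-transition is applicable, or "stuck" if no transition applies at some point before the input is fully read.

(q_0, baaaa, Z)
  read b, top Z: go to q_1, push XZ → (q_1, aaaa, XZ)
  read a, top X: go to q_1, push ε → (q_1, aaa, Z)
  read a, top Z: go to q_3, push AZ → (q_3, aa, AZ)
  read a, top A: go to q_0, push BY → (q_0, a, BYZ)
  read a, top B: go to q_2, push X → (q_2, ε, XYZ)
All input consumed; M is in state q_2.

q_2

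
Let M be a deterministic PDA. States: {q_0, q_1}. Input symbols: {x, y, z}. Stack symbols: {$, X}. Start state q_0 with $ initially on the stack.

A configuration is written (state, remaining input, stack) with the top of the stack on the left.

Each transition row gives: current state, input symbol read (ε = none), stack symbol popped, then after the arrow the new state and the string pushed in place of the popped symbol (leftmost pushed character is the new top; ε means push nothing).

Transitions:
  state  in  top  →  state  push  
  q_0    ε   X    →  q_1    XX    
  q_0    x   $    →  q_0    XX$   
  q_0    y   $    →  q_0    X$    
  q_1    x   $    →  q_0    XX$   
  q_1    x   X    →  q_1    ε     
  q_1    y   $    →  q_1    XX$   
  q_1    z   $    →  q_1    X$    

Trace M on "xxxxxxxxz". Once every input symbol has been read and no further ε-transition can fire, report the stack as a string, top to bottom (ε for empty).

(q_0, xxxxxxxxz, $)
  read x, top $: go to q_0, push XX$ → (q_0, xxxxxxxz, XX$)
  ε-move, top X: go to q_1, push XX → (q_1, xxxxxxxz, XXX$)
  read x, top X: go to q_1, push ε → (q_1, xxxxxxz, XX$)
  read x, top X: go to q_1, push ε → (q_1, xxxxxz, X$)
  read x, top X: go to q_1, push ε → (q_1, xxxxz, $)
  read x, top $: go to q_0, push XX$ → (q_0, xxxz, XX$)
  ε-move, top X: go to q_1, push XX → (q_1, xxxz, XXX$)
  read x, top X: go to q_1, push ε → (q_1, xxz, XX$)
  read x, top X: go to q_1, push ε → (q_1, xz, X$)
  read x, top X: go to q_1, push ε → (q_1, z, $)
  read z, top $: go to q_1, push X$ → (q_1, ε, X$)
All input consumed in state q_1 with stack X$.

X$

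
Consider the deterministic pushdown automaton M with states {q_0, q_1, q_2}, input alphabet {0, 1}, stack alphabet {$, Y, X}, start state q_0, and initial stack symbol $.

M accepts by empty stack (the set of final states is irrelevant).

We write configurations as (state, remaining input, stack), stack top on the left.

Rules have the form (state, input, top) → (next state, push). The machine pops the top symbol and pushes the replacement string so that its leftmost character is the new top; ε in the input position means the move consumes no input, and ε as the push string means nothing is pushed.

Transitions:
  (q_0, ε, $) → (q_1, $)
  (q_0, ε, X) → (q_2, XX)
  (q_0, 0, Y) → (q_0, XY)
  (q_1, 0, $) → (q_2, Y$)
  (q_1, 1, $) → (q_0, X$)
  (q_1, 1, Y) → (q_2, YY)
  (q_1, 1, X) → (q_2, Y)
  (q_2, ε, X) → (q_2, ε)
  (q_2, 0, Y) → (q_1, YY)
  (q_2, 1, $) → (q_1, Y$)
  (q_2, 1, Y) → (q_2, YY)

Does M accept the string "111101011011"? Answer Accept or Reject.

(q_0, 111101011011, $) ⊢ (q_1, 111101011011, $) ⊢ (q_0, 11101011011, X$) ⊢ (q_2, 11101011011, XX$) ⊢ (q_2, 11101011011, X$) ⊢ (q_2, 11101011011, $) ⊢ (q_1, 1101011011, Y$) ⊢ (q_2, 101011011, YY$) ⊢ (q_2, 01011011, YYY$) ⊢ (q_1, 1011011, YYYY$) ⊢ (q_2, 011011, YYYYY$) ⊢ (q_1, 11011, YYYYYY$) ⊢ (q_2, 1011, YYYYYYY$) ⊢ (q_2, 011, YYYYYYYY$) ⊢ (q_1, 11, YYYYYYYYY$) ⊢ (q_2, 1, YYYYYYYYYY$) ⊢ (q_2, ε, YYYYYYYYYYY$)
All input consumed; stack is YYYYYYYYYYY$, not empty, and no further ε-move applies.

Reject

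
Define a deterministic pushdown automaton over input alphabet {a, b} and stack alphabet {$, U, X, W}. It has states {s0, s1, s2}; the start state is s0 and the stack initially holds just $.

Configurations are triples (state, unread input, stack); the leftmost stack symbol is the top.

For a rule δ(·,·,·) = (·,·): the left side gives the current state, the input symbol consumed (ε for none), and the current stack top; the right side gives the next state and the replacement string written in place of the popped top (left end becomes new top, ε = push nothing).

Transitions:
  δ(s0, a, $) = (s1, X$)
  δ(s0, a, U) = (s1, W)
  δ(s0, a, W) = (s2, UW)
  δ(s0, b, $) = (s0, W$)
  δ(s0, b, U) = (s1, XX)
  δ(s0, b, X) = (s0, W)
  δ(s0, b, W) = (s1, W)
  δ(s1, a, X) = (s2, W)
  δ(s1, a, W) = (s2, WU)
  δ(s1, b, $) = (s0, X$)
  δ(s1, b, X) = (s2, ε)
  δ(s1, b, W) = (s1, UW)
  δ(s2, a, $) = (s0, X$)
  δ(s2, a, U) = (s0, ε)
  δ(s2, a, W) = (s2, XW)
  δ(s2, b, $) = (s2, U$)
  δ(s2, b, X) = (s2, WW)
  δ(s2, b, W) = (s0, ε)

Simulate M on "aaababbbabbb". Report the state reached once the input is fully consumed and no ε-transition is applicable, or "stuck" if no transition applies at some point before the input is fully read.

s2

(s0, aaababbbabbb, $)
  read a, top $: go to s1, push X$ → (s1, aababbbabbb, X$)
  read a, top X: go to s2, push W → (s2, ababbbabbb, W$)
  read a, top W: go to s2, push XW → (s2, babbbabbb, XW$)
  read b, top X: go to s2, push WW → (s2, abbbabbb, WWW$)
  read a, top W: go to s2, push XW → (s2, bbbabbb, XWWW$)
  read b, top X: go to s2, push WW → (s2, bbabbb, WWWWW$)
  read b, top W: go to s0, push ε → (s0, babbb, WWWW$)
  read b, top W: go to s1, push W → (s1, abbb, WWWW$)
  read a, top W: go to s2, push WU → (s2, bbb, WUWWW$)
  read b, top W: go to s0, push ε → (s0, bb, UWWW$)
  read b, top U: go to s1, push XX → (s1, b, XXWWW$)
  read b, top X: go to s2, push ε → (s2, ε, XWWW$)
All input consumed; M is in state s2.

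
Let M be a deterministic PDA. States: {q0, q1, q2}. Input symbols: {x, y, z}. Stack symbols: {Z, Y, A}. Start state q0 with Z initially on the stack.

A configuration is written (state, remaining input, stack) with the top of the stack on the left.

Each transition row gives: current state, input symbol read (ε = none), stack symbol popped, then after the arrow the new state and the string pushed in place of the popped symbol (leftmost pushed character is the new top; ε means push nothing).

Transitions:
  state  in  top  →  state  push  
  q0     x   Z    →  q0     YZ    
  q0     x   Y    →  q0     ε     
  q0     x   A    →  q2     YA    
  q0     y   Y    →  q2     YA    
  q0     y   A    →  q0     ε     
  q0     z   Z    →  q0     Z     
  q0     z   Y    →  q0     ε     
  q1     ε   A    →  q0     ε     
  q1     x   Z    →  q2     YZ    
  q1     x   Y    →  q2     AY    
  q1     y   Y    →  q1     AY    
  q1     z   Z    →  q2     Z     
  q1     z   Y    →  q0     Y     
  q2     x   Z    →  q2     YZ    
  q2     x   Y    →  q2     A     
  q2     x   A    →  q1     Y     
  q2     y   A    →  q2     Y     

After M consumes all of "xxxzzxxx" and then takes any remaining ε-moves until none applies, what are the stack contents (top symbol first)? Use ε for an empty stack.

(q0, xxxzzxxx, Z)
  read x, top Z: go to q0, push YZ → (q0, xxzzxxx, YZ)
  read x, top Y: go to q0, push ε → (q0, xzzxxx, Z)
  read x, top Z: go to q0, push YZ → (q0, zzxxx, YZ)
  read z, top Y: go to q0, push ε → (q0, zxxx, Z)
  read z, top Z: go to q0, push Z → (q0, xxx, Z)
  read x, top Z: go to q0, push YZ → (q0, xx, YZ)
  read x, top Y: go to q0, push ε → (q0, x, Z)
  read x, top Z: go to q0, push YZ → (q0, ε, YZ)
All input consumed in state q0 with stack YZ.

YZ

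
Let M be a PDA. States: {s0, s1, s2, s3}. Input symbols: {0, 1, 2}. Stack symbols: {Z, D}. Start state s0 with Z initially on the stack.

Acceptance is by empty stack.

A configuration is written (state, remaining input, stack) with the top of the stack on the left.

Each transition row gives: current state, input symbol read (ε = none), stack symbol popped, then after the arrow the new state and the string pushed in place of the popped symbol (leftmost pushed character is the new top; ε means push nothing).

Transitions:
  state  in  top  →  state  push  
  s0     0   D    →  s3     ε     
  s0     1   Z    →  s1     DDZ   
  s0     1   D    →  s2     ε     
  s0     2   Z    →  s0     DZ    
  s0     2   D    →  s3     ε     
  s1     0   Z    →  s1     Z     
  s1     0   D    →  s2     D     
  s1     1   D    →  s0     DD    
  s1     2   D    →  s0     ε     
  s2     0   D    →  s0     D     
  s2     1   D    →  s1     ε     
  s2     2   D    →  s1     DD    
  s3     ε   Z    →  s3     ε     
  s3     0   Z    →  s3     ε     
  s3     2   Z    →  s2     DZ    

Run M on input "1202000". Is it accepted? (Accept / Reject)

Accept

One accepting computation: (s0, 1202000, Z) ⊢ (s1, 202000, DDZ) ⊢ (s0, 02000, DZ) ⊢ (s3, 2000, Z) ⊢ (s2, 000, DZ) ⊢ (s0, 00, DZ) ⊢ (s3, 0, Z) ⊢ (s3, ε, ε)
All input consumed and the stack is empty.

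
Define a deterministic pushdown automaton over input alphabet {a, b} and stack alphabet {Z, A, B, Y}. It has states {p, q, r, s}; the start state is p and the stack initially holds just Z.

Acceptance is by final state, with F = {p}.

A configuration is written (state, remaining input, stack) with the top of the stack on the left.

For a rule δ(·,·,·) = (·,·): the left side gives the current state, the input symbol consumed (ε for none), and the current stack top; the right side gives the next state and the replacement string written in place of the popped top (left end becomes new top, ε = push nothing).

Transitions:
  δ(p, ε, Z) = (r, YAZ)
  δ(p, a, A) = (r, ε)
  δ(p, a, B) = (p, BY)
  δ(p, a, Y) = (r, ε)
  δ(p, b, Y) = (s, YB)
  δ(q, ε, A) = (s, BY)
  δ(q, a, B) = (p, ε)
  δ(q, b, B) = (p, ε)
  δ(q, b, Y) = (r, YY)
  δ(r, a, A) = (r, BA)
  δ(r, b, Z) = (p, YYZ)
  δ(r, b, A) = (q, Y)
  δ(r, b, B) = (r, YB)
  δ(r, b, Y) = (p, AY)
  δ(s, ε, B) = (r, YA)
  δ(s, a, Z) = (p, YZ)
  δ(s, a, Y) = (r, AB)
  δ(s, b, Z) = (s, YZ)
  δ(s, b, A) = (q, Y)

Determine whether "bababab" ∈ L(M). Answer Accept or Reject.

Accept

(p, bababab, Z) ⊢ (r, bababab, YAZ) ⊢ (p, ababab, AYAZ) ⊢ (r, babab, YAZ) ⊢ (p, abab, AYAZ) ⊢ (r, bab, YAZ) ⊢ (p, ab, AYAZ) ⊢ (r, b, YAZ) ⊢ (p, ε, AYAZ)
All input consumed; state p ∈ F.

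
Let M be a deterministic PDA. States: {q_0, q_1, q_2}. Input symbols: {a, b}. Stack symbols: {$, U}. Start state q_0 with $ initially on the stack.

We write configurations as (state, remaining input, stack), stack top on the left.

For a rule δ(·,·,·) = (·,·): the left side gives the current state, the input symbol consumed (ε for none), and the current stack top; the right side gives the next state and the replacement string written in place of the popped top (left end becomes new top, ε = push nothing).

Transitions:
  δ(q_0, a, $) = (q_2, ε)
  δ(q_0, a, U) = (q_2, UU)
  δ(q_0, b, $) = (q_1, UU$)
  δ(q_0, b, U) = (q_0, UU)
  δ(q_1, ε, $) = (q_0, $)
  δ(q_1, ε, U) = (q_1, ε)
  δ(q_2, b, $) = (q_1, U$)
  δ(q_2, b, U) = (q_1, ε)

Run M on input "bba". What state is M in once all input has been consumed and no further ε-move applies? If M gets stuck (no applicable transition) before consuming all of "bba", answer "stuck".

q_2

(q_0, bba, $)
  read b, top $: go to q_1, push UU$ → (q_1, ba, UU$)
  ε-move, top U: go to q_1, push ε → (q_1, ba, U$)
  ε-move, top U: go to q_1, push ε → (q_1, ba, $)
  ε-move, top $: go to q_0, push $ → (q_0, ba, $)
  read b, top $: go to q_1, push UU$ → (q_1, a, UU$)
  ε-move, top U: go to q_1, push ε → (q_1, a, U$)
  ε-move, top U: go to q_1, push ε → (q_1, a, $)
  ε-move, top $: go to q_0, push $ → (q_0, a, $)
  read a, top $: go to q_2, push ε → (q_2, ε, ε)
All input consumed; M is in state q_2.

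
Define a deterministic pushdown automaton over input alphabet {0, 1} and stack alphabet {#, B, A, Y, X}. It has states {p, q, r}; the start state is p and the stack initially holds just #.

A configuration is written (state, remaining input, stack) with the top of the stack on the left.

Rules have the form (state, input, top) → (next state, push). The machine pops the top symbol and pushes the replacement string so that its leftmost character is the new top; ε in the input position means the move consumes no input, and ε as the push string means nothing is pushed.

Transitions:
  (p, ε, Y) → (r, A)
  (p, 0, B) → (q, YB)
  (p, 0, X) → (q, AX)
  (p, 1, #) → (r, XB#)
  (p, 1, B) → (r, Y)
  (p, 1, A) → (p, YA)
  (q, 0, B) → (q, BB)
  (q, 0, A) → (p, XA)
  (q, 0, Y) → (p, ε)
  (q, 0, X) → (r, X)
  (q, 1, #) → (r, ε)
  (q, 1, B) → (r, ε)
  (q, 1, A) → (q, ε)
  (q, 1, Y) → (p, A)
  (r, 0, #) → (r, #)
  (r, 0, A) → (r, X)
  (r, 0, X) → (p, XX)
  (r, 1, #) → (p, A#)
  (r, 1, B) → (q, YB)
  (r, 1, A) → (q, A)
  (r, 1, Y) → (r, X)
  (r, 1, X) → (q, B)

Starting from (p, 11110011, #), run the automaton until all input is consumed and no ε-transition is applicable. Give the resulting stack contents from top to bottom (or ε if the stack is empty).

AAB#

(p, 11110011, #)
  read 1, top #: go to r, push XB# → (r, 1110011, XB#)
  read 1, top X: go to q, push B → (q, 110011, BB#)
  read 1, top B: go to r, push ε → (r, 10011, B#)
  read 1, top B: go to q, push YB → (q, 0011, YB#)
  read 0, top Y: go to p, push ε → (p, 011, B#)
  read 0, top B: go to q, push YB → (q, 11, YB#)
  read 1, top Y: go to p, push A → (p, 1, AB#)
  read 1, top A: go to p, push YA → (p, ε, YAB#)
  ε-move, top Y: go to r, push A → (r, ε, AAB#)
All input consumed in state r with stack AAB#.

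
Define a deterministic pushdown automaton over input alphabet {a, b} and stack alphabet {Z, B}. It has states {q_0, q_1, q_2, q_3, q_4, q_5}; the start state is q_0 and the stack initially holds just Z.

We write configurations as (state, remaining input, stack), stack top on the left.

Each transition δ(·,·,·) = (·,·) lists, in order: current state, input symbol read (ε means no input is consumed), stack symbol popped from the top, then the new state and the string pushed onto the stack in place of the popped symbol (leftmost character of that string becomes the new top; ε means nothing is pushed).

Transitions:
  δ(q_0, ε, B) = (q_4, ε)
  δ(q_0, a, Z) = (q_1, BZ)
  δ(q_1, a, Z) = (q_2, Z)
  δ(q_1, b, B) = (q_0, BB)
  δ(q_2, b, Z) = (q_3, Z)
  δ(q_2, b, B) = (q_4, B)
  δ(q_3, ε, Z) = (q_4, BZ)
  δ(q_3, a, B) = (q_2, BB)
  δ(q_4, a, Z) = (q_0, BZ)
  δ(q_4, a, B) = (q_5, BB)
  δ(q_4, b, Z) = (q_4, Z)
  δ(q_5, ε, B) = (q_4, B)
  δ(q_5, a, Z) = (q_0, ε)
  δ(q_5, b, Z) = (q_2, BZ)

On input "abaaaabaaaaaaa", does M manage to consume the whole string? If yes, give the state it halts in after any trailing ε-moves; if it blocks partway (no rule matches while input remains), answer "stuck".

(q_0, abaaaabaaaaaaa, Z)
  read a, top Z: go to q_1, push BZ → (q_1, baaaabaaaaaaa, BZ)
  read b, top B: go to q_0, push BB → (q_0, aaaabaaaaaaa, BBZ)
  ε-move, top B: go to q_4, push ε → (q_4, aaaabaaaaaaa, BZ)
  read a, top B: go to q_5, push BB → (q_5, aaabaaaaaaa, BBZ)
  ε-move, top B: go to q_4, push B → (q_4, aaabaaaaaaa, BBZ)
  read a, top B: go to q_5, push BB → (q_5, aabaaaaaaa, BBBZ)
  ε-move, top B: go to q_4, push B → (q_4, aabaaaaaaa, BBBZ)
  read a, top B: go to q_5, push BB → (q_5, abaaaaaaa, BBBBZ)
  ε-move, top B: go to q_4, push B → (q_4, abaaaaaaa, BBBBZ)
  read a, top B: go to q_5, push BB → (q_5, baaaaaaa, BBBBBZ)
  ε-move, top B: go to q_4, push B → (q_4, baaaaaaa, BBBBBZ)
No transition for (q_4, b, top B); M blocks with input baaaaaaa remaining.

stuck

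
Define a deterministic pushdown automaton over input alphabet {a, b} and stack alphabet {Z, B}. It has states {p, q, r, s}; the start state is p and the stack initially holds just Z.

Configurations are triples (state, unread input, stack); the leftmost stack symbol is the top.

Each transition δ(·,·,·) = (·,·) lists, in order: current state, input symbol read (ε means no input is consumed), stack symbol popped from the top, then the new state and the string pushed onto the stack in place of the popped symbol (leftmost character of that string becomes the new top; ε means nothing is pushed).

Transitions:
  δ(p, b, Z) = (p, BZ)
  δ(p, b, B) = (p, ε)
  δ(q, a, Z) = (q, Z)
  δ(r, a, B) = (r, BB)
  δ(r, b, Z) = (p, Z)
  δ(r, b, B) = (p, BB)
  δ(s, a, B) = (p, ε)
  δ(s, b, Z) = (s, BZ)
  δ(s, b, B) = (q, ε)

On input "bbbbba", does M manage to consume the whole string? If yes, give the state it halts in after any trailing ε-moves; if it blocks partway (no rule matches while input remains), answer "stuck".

(p, bbbbba, Z)
  read b, top Z: go to p, push BZ → (p, bbbba, BZ)
  read b, top B: go to p, push ε → (p, bbba, Z)
  read b, top Z: go to p, push BZ → (p, bba, BZ)
  read b, top B: go to p, push ε → (p, ba, Z)
  read b, top Z: go to p, push BZ → (p, a, BZ)
No transition for (p, a, top B); M blocks with input a remaining.

stuck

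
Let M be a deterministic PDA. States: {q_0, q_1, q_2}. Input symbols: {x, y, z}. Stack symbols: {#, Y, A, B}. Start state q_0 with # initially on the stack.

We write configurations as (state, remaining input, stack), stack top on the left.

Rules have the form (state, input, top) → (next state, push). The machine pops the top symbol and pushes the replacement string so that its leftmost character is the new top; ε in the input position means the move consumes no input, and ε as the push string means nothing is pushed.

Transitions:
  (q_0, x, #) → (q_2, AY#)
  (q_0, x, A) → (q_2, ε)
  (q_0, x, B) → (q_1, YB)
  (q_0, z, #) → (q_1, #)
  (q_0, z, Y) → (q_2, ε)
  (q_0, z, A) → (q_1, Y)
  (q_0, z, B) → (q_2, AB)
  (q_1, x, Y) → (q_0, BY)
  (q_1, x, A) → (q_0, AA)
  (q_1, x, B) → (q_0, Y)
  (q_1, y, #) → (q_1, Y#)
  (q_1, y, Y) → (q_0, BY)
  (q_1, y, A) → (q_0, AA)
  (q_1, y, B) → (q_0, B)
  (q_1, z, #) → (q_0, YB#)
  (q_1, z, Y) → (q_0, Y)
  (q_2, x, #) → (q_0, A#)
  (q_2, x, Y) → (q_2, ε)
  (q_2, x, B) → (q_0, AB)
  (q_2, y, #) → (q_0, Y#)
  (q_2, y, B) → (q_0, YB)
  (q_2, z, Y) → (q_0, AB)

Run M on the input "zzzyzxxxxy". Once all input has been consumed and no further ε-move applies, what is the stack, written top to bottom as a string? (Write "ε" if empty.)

(q_0, zzzyzxxxxy, #)
  read z, top #: go to q_1, push # → (q_1, zzyzxxxxy, #)
  read z, top #: go to q_0, push YB# → (q_0, zyzxxxxy, YB#)
  read z, top Y: go to q_2, push ε → (q_2, yzxxxxy, B#)
  read y, top B: go to q_0, push YB → (q_0, zxxxxy, YB#)
  read z, top Y: go to q_2, push ε → (q_2, xxxxy, B#)
  read x, top B: go to q_0, push AB → (q_0, xxxy, AB#)
  read x, top A: go to q_2, push ε → (q_2, xxy, B#)
  read x, top B: go to q_0, push AB → (q_0, xy, AB#)
  read x, top A: go to q_2, push ε → (q_2, y, B#)
  read y, top B: go to q_0, push YB → (q_0, ε, YB#)
All input consumed in state q_0 with stack YB#.

YB#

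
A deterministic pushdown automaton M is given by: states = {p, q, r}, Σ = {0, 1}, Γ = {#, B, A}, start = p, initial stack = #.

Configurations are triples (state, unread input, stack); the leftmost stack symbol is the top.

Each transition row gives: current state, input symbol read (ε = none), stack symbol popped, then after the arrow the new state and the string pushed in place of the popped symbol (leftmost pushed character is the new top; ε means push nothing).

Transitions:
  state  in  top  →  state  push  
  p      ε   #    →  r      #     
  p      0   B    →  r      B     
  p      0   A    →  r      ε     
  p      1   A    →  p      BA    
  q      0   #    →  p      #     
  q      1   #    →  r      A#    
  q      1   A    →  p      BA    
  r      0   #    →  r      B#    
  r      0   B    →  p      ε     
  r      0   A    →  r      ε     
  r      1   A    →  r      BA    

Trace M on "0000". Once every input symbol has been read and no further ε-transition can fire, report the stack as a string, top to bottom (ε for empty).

(p, 0000, #) ⊢ (r, 0000, #) ⊢ (r, 000, B#) ⊢ (p, 00, #) ⊢ (r, 00, #) ⊢ (r, 0, B#) ⊢ (p, ε, #) ⊢ (r, ε, #)
All input consumed in state r with stack #.

#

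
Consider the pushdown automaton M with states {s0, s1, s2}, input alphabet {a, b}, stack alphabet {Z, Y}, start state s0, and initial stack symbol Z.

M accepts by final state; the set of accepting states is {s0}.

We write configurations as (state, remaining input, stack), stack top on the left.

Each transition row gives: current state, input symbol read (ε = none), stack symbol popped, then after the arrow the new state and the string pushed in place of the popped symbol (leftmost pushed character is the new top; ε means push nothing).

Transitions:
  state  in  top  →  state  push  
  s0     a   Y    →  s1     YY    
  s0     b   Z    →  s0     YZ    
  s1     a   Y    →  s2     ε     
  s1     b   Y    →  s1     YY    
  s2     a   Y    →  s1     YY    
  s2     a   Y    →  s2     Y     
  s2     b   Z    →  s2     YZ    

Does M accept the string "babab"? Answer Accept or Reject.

No computation consumes all input and reaches a final state.

Reject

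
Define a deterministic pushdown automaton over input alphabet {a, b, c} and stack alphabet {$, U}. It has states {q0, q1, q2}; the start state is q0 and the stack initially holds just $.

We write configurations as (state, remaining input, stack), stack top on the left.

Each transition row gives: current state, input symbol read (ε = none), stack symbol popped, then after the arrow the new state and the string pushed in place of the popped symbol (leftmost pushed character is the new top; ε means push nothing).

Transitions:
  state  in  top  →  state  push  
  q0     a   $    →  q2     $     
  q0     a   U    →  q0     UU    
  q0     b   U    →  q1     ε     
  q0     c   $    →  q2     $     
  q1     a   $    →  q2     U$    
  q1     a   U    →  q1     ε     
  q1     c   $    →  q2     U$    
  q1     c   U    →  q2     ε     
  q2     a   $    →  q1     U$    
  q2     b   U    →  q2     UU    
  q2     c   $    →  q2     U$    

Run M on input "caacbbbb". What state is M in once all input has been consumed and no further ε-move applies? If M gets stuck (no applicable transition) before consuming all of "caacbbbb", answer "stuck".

(q0, caacbbbb, $) ⊢ (q2, aacbbbb, $) ⊢ (q1, acbbbb, U$) ⊢ (q1, cbbbb, $) ⊢ (q2, bbbb, U$) ⊢ (q2, bbb, UU$) ⊢ (q2, bb, UUU$) ⊢ (q2, b, UUUU$) ⊢ (q2, ε, UUUUU$)
All input consumed; M is in state q2.

q2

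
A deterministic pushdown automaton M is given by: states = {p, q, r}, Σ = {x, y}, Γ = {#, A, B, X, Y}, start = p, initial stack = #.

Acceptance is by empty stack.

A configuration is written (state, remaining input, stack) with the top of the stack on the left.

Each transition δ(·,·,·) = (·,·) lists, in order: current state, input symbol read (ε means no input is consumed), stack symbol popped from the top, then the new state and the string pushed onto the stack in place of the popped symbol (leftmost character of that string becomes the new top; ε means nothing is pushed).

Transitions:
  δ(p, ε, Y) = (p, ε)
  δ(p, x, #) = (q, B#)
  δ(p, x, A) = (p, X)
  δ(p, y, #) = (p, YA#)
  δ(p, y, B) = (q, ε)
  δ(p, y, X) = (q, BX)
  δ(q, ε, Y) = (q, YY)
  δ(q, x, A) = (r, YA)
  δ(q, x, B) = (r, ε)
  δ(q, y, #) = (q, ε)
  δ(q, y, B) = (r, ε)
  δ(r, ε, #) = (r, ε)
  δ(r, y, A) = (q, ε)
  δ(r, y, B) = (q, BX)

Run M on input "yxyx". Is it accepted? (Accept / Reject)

(p, yxyx, #)
  read y, top #: go to p, push YA# → (p, xyx, YA#)
  ε-move, top Y: go to p, push ε → (p, xyx, A#)
  read x, top A: go to p, push X → (p, yx, X#)
  read y, top X: go to q, push BX → (q, x, BX#)
  read x, top B: go to r, push ε → (r, ε, X#)
All input consumed; stack is X#, not empty, and no further ε-move applies.

Reject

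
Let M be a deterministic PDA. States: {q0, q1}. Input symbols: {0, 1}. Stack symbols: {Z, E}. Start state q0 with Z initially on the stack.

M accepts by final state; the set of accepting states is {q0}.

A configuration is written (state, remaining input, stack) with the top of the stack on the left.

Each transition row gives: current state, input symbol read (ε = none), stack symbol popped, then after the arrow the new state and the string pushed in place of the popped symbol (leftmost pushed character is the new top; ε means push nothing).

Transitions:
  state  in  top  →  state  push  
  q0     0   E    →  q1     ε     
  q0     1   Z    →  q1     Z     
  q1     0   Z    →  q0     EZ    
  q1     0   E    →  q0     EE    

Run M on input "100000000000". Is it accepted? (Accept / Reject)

(q0, 100000000000, Z)
  read 1, top Z: go to q1, push Z → (q1, 00000000000, Z)
  read 0, top Z: go to q0, push EZ → (q0, 0000000000, EZ)
  read 0, top E: go to q1, push ε → (q1, 000000000, Z)
  read 0, top Z: go to q0, push EZ → (q0, 00000000, EZ)
  read 0, top E: go to q1, push ε → (q1, 0000000, Z)
  read 0, top Z: go to q0, push EZ → (q0, 000000, EZ)
  read 0, top E: go to q1, push ε → (q1, 00000, Z)
  read 0, top Z: go to q0, push EZ → (q0, 0000, EZ)
  read 0, top E: go to q1, push ε → (q1, 000, Z)
  read 0, top Z: go to q0, push EZ → (q0, 00, EZ)
  read 0, top E: go to q1, push ε → (q1, 0, Z)
  read 0, top Z: go to q0, push EZ → (q0, ε, EZ)
All input consumed; state q0 ∈ F.

Accept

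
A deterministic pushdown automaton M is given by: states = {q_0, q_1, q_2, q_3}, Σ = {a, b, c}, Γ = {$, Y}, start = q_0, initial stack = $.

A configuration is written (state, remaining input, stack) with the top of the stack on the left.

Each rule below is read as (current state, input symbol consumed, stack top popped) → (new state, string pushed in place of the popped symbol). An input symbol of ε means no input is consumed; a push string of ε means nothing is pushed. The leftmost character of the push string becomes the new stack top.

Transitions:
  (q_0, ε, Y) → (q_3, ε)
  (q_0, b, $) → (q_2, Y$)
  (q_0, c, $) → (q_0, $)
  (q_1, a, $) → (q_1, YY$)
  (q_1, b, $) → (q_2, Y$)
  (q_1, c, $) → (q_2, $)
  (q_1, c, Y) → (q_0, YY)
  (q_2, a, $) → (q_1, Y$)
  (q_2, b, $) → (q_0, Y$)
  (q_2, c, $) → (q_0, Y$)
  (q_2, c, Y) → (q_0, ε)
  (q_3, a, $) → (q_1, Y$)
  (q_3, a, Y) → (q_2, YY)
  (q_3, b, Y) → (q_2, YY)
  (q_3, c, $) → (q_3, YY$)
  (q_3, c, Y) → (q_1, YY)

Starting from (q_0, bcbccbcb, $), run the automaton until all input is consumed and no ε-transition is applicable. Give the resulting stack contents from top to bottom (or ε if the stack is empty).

(q_0, bcbccbcb, $)
  read b, top $: go to q_2, push Y$ → (q_2, cbccbcb, Y$)
  read c, top Y: go to q_0, push ε → (q_0, bccbcb, $)
  read b, top $: go to q_2, push Y$ → (q_2, ccbcb, Y$)
  read c, top Y: go to q_0, push ε → (q_0, cbcb, $)
  read c, top $: go to q_0, push $ → (q_0, bcb, $)
  read b, top $: go to q_2, push Y$ → (q_2, cb, Y$)
  read c, top Y: go to q_0, push ε → (q_0, b, $)
  read b, top $: go to q_2, push Y$ → (q_2, ε, Y$)
All input consumed in state q_2 with stack Y$.

Y$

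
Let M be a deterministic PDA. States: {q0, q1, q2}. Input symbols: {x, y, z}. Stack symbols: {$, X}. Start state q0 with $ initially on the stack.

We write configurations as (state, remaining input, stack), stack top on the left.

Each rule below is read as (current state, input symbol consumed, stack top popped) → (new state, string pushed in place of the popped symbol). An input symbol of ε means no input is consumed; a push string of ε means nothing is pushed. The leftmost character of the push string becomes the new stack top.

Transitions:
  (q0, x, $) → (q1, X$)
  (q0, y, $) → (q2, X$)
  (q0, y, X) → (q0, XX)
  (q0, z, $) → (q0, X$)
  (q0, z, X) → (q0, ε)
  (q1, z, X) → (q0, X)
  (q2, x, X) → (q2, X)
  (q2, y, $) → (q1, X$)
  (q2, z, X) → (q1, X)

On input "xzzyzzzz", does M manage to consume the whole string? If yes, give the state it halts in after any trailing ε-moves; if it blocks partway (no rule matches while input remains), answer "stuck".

(q0, xzzyzzzz, $) ⊢ (q1, zzyzzzz, X$) ⊢ (q0, zyzzzz, X$) ⊢ (q0, yzzzz, $) ⊢ (q2, zzzz, X$) ⊢ (q1, zzz, X$) ⊢ (q0, zz, X$) ⊢ (q0, z, $) ⊢ (q0, ε, X$)
All input consumed; M is in state q0.

q0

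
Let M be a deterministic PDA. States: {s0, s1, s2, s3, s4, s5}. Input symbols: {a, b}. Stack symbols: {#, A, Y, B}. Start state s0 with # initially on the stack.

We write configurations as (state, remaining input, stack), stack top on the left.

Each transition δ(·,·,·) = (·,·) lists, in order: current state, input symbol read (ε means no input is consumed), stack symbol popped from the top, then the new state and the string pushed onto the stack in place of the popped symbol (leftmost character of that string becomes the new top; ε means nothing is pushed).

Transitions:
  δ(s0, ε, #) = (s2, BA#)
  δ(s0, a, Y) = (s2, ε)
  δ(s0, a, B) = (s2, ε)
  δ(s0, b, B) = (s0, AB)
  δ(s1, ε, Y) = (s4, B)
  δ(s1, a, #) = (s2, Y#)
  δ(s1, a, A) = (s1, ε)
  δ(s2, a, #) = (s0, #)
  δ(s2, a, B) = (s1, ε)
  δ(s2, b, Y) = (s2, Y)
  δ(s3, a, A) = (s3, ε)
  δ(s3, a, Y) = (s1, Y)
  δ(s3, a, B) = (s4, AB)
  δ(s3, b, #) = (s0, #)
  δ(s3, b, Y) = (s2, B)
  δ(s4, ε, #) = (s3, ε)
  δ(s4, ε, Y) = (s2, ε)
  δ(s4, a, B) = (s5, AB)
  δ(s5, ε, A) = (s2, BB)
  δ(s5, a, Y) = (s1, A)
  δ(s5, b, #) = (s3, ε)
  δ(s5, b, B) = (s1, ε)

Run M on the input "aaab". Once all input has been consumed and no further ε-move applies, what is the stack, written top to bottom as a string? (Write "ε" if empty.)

(s0, aaab, #)
  ε-move, top #: go to s2, push BA# → (s2, aaab, BA#)
  read a, top B: go to s1, push ε → (s1, aab, A#)
  read a, top A: go to s1, push ε → (s1, ab, #)
  read a, top #: go to s2, push Y# → (s2, b, Y#)
  read b, top Y: go to s2, push Y → (s2, ε, Y#)
All input consumed in state s2 with stack Y#.

Y#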